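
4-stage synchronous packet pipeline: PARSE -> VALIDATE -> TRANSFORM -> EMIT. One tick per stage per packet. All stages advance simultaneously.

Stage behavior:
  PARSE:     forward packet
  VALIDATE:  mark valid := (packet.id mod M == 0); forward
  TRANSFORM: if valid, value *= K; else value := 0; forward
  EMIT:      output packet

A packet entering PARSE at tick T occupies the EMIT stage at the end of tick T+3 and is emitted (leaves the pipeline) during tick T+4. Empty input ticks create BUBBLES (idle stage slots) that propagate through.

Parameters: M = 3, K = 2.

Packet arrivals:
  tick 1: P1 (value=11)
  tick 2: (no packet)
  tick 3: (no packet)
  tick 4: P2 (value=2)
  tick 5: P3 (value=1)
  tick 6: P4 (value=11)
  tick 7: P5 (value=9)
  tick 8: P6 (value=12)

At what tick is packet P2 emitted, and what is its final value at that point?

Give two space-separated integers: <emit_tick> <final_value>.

Answer: 8 0

Derivation:
Tick 1: [PARSE:P1(v=11,ok=F), VALIDATE:-, TRANSFORM:-, EMIT:-] out:-; in:P1
Tick 2: [PARSE:-, VALIDATE:P1(v=11,ok=F), TRANSFORM:-, EMIT:-] out:-; in:-
Tick 3: [PARSE:-, VALIDATE:-, TRANSFORM:P1(v=0,ok=F), EMIT:-] out:-; in:-
Tick 4: [PARSE:P2(v=2,ok=F), VALIDATE:-, TRANSFORM:-, EMIT:P1(v=0,ok=F)] out:-; in:P2
Tick 5: [PARSE:P3(v=1,ok=F), VALIDATE:P2(v=2,ok=F), TRANSFORM:-, EMIT:-] out:P1(v=0); in:P3
Tick 6: [PARSE:P4(v=11,ok=F), VALIDATE:P3(v=1,ok=T), TRANSFORM:P2(v=0,ok=F), EMIT:-] out:-; in:P4
Tick 7: [PARSE:P5(v=9,ok=F), VALIDATE:P4(v=11,ok=F), TRANSFORM:P3(v=2,ok=T), EMIT:P2(v=0,ok=F)] out:-; in:P5
Tick 8: [PARSE:P6(v=12,ok=F), VALIDATE:P5(v=9,ok=F), TRANSFORM:P4(v=0,ok=F), EMIT:P3(v=2,ok=T)] out:P2(v=0); in:P6
Tick 9: [PARSE:-, VALIDATE:P6(v=12,ok=T), TRANSFORM:P5(v=0,ok=F), EMIT:P4(v=0,ok=F)] out:P3(v=2); in:-
Tick 10: [PARSE:-, VALIDATE:-, TRANSFORM:P6(v=24,ok=T), EMIT:P5(v=0,ok=F)] out:P4(v=0); in:-
Tick 11: [PARSE:-, VALIDATE:-, TRANSFORM:-, EMIT:P6(v=24,ok=T)] out:P5(v=0); in:-
Tick 12: [PARSE:-, VALIDATE:-, TRANSFORM:-, EMIT:-] out:P6(v=24); in:-
P2: arrives tick 4, valid=False (id=2, id%3=2), emit tick 8, final value 0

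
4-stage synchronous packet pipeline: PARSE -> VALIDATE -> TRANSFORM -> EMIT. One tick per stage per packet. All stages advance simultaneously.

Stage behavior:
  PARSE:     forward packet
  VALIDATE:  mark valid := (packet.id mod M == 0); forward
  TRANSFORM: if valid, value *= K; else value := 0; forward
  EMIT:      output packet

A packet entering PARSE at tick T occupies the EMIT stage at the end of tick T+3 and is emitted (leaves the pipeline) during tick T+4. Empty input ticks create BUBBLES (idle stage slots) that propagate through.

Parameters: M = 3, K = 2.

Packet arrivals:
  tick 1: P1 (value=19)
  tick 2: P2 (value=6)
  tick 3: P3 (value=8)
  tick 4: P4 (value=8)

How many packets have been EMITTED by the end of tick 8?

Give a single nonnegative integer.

Answer: 4

Derivation:
Tick 1: [PARSE:P1(v=19,ok=F), VALIDATE:-, TRANSFORM:-, EMIT:-] out:-; in:P1
Tick 2: [PARSE:P2(v=6,ok=F), VALIDATE:P1(v=19,ok=F), TRANSFORM:-, EMIT:-] out:-; in:P2
Tick 3: [PARSE:P3(v=8,ok=F), VALIDATE:P2(v=6,ok=F), TRANSFORM:P1(v=0,ok=F), EMIT:-] out:-; in:P3
Tick 4: [PARSE:P4(v=8,ok=F), VALIDATE:P3(v=8,ok=T), TRANSFORM:P2(v=0,ok=F), EMIT:P1(v=0,ok=F)] out:-; in:P4
Tick 5: [PARSE:-, VALIDATE:P4(v=8,ok=F), TRANSFORM:P3(v=16,ok=T), EMIT:P2(v=0,ok=F)] out:P1(v=0); in:-
Tick 6: [PARSE:-, VALIDATE:-, TRANSFORM:P4(v=0,ok=F), EMIT:P3(v=16,ok=T)] out:P2(v=0); in:-
Tick 7: [PARSE:-, VALIDATE:-, TRANSFORM:-, EMIT:P4(v=0,ok=F)] out:P3(v=16); in:-
Tick 8: [PARSE:-, VALIDATE:-, TRANSFORM:-, EMIT:-] out:P4(v=0); in:-
Emitted by tick 8: ['P1', 'P2', 'P3', 'P4']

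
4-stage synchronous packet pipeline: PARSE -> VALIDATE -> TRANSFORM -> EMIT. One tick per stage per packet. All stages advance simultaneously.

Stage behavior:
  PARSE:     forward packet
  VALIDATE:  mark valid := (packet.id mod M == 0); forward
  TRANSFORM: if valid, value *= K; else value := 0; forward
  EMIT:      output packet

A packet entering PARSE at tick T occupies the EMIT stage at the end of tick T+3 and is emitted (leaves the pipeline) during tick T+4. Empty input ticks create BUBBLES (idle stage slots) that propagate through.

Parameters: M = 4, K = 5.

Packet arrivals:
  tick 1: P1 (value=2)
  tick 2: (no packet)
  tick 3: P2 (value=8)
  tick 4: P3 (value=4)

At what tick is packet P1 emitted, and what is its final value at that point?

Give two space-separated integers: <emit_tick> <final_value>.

Answer: 5 0

Derivation:
Tick 1: [PARSE:P1(v=2,ok=F), VALIDATE:-, TRANSFORM:-, EMIT:-] out:-; in:P1
Tick 2: [PARSE:-, VALIDATE:P1(v=2,ok=F), TRANSFORM:-, EMIT:-] out:-; in:-
Tick 3: [PARSE:P2(v=8,ok=F), VALIDATE:-, TRANSFORM:P1(v=0,ok=F), EMIT:-] out:-; in:P2
Tick 4: [PARSE:P3(v=4,ok=F), VALIDATE:P2(v=8,ok=F), TRANSFORM:-, EMIT:P1(v=0,ok=F)] out:-; in:P3
Tick 5: [PARSE:-, VALIDATE:P3(v=4,ok=F), TRANSFORM:P2(v=0,ok=F), EMIT:-] out:P1(v=0); in:-
Tick 6: [PARSE:-, VALIDATE:-, TRANSFORM:P3(v=0,ok=F), EMIT:P2(v=0,ok=F)] out:-; in:-
Tick 7: [PARSE:-, VALIDATE:-, TRANSFORM:-, EMIT:P3(v=0,ok=F)] out:P2(v=0); in:-
Tick 8: [PARSE:-, VALIDATE:-, TRANSFORM:-, EMIT:-] out:P3(v=0); in:-
P1: arrives tick 1, valid=False (id=1, id%4=1), emit tick 5, final value 0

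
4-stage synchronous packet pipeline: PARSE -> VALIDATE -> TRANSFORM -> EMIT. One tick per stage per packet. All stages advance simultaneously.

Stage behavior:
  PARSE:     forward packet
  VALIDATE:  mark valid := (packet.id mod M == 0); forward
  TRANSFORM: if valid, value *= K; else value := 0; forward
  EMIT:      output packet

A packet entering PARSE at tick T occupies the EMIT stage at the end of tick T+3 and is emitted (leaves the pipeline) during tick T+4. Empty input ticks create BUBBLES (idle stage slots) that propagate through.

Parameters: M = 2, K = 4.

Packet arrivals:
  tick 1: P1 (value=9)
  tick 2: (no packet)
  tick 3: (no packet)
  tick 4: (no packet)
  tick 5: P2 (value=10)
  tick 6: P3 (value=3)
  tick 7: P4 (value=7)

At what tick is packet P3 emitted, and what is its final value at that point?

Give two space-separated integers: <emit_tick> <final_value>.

Answer: 10 0

Derivation:
Tick 1: [PARSE:P1(v=9,ok=F), VALIDATE:-, TRANSFORM:-, EMIT:-] out:-; in:P1
Tick 2: [PARSE:-, VALIDATE:P1(v=9,ok=F), TRANSFORM:-, EMIT:-] out:-; in:-
Tick 3: [PARSE:-, VALIDATE:-, TRANSFORM:P1(v=0,ok=F), EMIT:-] out:-; in:-
Tick 4: [PARSE:-, VALIDATE:-, TRANSFORM:-, EMIT:P1(v=0,ok=F)] out:-; in:-
Tick 5: [PARSE:P2(v=10,ok=F), VALIDATE:-, TRANSFORM:-, EMIT:-] out:P1(v=0); in:P2
Tick 6: [PARSE:P3(v=3,ok=F), VALIDATE:P2(v=10,ok=T), TRANSFORM:-, EMIT:-] out:-; in:P3
Tick 7: [PARSE:P4(v=7,ok=F), VALIDATE:P3(v=3,ok=F), TRANSFORM:P2(v=40,ok=T), EMIT:-] out:-; in:P4
Tick 8: [PARSE:-, VALIDATE:P4(v=7,ok=T), TRANSFORM:P3(v=0,ok=F), EMIT:P2(v=40,ok=T)] out:-; in:-
Tick 9: [PARSE:-, VALIDATE:-, TRANSFORM:P4(v=28,ok=T), EMIT:P3(v=0,ok=F)] out:P2(v=40); in:-
Tick 10: [PARSE:-, VALIDATE:-, TRANSFORM:-, EMIT:P4(v=28,ok=T)] out:P3(v=0); in:-
Tick 11: [PARSE:-, VALIDATE:-, TRANSFORM:-, EMIT:-] out:P4(v=28); in:-
P3: arrives tick 6, valid=False (id=3, id%2=1), emit tick 10, final value 0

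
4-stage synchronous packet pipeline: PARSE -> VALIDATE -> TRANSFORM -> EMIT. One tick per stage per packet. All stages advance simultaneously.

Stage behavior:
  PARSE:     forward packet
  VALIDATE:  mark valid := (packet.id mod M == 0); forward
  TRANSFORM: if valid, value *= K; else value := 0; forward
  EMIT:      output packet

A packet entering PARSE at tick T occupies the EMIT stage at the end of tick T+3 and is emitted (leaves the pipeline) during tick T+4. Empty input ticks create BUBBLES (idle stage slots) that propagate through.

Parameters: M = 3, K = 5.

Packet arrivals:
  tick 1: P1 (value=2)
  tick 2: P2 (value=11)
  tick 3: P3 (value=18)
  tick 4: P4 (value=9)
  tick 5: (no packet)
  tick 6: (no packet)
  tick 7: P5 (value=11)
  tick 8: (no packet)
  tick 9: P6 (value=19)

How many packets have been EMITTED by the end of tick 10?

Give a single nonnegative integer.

Tick 1: [PARSE:P1(v=2,ok=F), VALIDATE:-, TRANSFORM:-, EMIT:-] out:-; in:P1
Tick 2: [PARSE:P2(v=11,ok=F), VALIDATE:P1(v=2,ok=F), TRANSFORM:-, EMIT:-] out:-; in:P2
Tick 3: [PARSE:P3(v=18,ok=F), VALIDATE:P2(v=11,ok=F), TRANSFORM:P1(v=0,ok=F), EMIT:-] out:-; in:P3
Tick 4: [PARSE:P4(v=9,ok=F), VALIDATE:P3(v=18,ok=T), TRANSFORM:P2(v=0,ok=F), EMIT:P1(v=0,ok=F)] out:-; in:P4
Tick 5: [PARSE:-, VALIDATE:P4(v=9,ok=F), TRANSFORM:P3(v=90,ok=T), EMIT:P2(v=0,ok=F)] out:P1(v=0); in:-
Tick 6: [PARSE:-, VALIDATE:-, TRANSFORM:P4(v=0,ok=F), EMIT:P3(v=90,ok=T)] out:P2(v=0); in:-
Tick 7: [PARSE:P5(v=11,ok=F), VALIDATE:-, TRANSFORM:-, EMIT:P4(v=0,ok=F)] out:P3(v=90); in:P5
Tick 8: [PARSE:-, VALIDATE:P5(v=11,ok=F), TRANSFORM:-, EMIT:-] out:P4(v=0); in:-
Tick 9: [PARSE:P6(v=19,ok=F), VALIDATE:-, TRANSFORM:P5(v=0,ok=F), EMIT:-] out:-; in:P6
Tick 10: [PARSE:-, VALIDATE:P6(v=19,ok=T), TRANSFORM:-, EMIT:P5(v=0,ok=F)] out:-; in:-
Emitted by tick 10: ['P1', 'P2', 'P3', 'P4']

Answer: 4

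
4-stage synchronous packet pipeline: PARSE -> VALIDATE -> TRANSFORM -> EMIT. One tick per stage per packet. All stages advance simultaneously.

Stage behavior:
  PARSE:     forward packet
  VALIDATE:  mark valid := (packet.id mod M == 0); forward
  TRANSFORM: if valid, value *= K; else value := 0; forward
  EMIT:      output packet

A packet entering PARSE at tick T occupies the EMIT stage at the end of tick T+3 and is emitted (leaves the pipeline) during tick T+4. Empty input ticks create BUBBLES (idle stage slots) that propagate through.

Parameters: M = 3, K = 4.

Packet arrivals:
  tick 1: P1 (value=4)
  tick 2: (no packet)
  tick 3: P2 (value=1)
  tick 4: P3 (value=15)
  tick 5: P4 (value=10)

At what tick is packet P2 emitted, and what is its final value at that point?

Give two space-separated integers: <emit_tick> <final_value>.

Answer: 7 0

Derivation:
Tick 1: [PARSE:P1(v=4,ok=F), VALIDATE:-, TRANSFORM:-, EMIT:-] out:-; in:P1
Tick 2: [PARSE:-, VALIDATE:P1(v=4,ok=F), TRANSFORM:-, EMIT:-] out:-; in:-
Tick 3: [PARSE:P2(v=1,ok=F), VALIDATE:-, TRANSFORM:P1(v=0,ok=F), EMIT:-] out:-; in:P2
Tick 4: [PARSE:P3(v=15,ok=F), VALIDATE:P2(v=1,ok=F), TRANSFORM:-, EMIT:P1(v=0,ok=F)] out:-; in:P3
Tick 5: [PARSE:P4(v=10,ok=F), VALIDATE:P3(v=15,ok=T), TRANSFORM:P2(v=0,ok=F), EMIT:-] out:P1(v=0); in:P4
Tick 6: [PARSE:-, VALIDATE:P4(v=10,ok=F), TRANSFORM:P3(v=60,ok=T), EMIT:P2(v=0,ok=F)] out:-; in:-
Tick 7: [PARSE:-, VALIDATE:-, TRANSFORM:P4(v=0,ok=F), EMIT:P3(v=60,ok=T)] out:P2(v=0); in:-
Tick 8: [PARSE:-, VALIDATE:-, TRANSFORM:-, EMIT:P4(v=0,ok=F)] out:P3(v=60); in:-
Tick 9: [PARSE:-, VALIDATE:-, TRANSFORM:-, EMIT:-] out:P4(v=0); in:-
P2: arrives tick 3, valid=False (id=2, id%3=2), emit tick 7, final value 0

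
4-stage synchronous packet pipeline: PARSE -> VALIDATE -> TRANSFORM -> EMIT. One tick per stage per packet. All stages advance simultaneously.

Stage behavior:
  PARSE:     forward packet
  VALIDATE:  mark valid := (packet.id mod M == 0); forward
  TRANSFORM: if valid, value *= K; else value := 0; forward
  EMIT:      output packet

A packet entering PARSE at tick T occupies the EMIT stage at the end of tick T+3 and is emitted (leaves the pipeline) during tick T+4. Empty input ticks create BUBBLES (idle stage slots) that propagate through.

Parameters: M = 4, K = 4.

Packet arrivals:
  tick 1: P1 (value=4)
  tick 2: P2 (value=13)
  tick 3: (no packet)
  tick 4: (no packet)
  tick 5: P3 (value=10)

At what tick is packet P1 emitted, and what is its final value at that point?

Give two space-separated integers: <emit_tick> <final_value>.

Answer: 5 0

Derivation:
Tick 1: [PARSE:P1(v=4,ok=F), VALIDATE:-, TRANSFORM:-, EMIT:-] out:-; in:P1
Tick 2: [PARSE:P2(v=13,ok=F), VALIDATE:P1(v=4,ok=F), TRANSFORM:-, EMIT:-] out:-; in:P2
Tick 3: [PARSE:-, VALIDATE:P2(v=13,ok=F), TRANSFORM:P1(v=0,ok=F), EMIT:-] out:-; in:-
Tick 4: [PARSE:-, VALIDATE:-, TRANSFORM:P2(v=0,ok=F), EMIT:P1(v=0,ok=F)] out:-; in:-
Tick 5: [PARSE:P3(v=10,ok=F), VALIDATE:-, TRANSFORM:-, EMIT:P2(v=0,ok=F)] out:P1(v=0); in:P3
Tick 6: [PARSE:-, VALIDATE:P3(v=10,ok=F), TRANSFORM:-, EMIT:-] out:P2(v=0); in:-
Tick 7: [PARSE:-, VALIDATE:-, TRANSFORM:P3(v=0,ok=F), EMIT:-] out:-; in:-
Tick 8: [PARSE:-, VALIDATE:-, TRANSFORM:-, EMIT:P3(v=0,ok=F)] out:-; in:-
Tick 9: [PARSE:-, VALIDATE:-, TRANSFORM:-, EMIT:-] out:P3(v=0); in:-
P1: arrives tick 1, valid=False (id=1, id%4=1), emit tick 5, final value 0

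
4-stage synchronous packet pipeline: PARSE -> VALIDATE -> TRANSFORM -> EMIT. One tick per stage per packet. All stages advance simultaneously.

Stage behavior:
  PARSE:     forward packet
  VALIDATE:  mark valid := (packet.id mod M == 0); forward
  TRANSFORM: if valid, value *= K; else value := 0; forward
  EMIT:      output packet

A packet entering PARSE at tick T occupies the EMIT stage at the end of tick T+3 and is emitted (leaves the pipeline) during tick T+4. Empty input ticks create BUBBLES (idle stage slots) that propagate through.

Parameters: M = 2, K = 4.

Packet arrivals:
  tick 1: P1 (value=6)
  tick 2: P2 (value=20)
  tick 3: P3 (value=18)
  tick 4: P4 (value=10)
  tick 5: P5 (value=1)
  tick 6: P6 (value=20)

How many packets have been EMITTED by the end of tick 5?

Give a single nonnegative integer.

Tick 1: [PARSE:P1(v=6,ok=F), VALIDATE:-, TRANSFORM:-, EMIT:-] out:-; in:P1
Tick 2: [PARSE:P2(v=20,ok=F), VALIDATE:P1(v=6,ok=F), TRANSFORM:-, EMIT:-] out:-; in:P2
Tick 3: [PARSE:P3(v=18,ok=F), VALIDATE:P2(v=20,ok=T), TRANSFORM:P1(v=0,ok=F), EMIT:-] out:-; in:P3
Tick 4: [PARSE:P4(v=10,ok=F), VALIDATE:P3(v=18,ok=F), TRANSFORM:P2(v=80,ok=T), EMIT:P1(v=0,ok=F)] out:-; in:P4
Tick 5: [PARSE:P5(v=1,ok=F), VALIDATE:P4(v=10,ok=T), TRANSFORM:P3(v=0,ok=F), EMIT:P2(v=80,ok=T)] out:P1(v=0); in:P5
Emitted by tick 5: ['P1']

Answer: 1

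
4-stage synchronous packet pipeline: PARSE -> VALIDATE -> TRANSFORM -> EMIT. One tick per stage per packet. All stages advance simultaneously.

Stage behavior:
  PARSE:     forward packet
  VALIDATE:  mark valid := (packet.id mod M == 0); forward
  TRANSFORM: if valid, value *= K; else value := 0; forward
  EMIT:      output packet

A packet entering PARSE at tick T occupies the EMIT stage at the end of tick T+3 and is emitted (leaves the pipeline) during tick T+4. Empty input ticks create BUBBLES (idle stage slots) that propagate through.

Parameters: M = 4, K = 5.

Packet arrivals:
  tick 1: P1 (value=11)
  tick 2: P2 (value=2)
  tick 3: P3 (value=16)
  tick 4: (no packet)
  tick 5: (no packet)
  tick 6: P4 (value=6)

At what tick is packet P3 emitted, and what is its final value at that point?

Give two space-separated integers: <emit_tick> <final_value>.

Tick 1: [PARSE:P1(v=11,ok=F), VALIDATE:-, TRANSFORM:-, EMIT:-] out:-; in:P1
Tick 2: [PARSE:P2(v=2,ok=F), VALIDATE:P1(v=11,ok=F), TRANSFORM:-, EMIT:-] out:-; in:P2
Tick 3: [PARSE:P3(v=16,ok=F), VALIDATE:P2(v=2,ok=F), TRANSFORM:P1(v=0,ok=F), EMIT:-] out:-; in:P3
Tick 4: [PARSE:-, VALIDATE:P3(v=16,ok=F), TRANSFORM:P2(v=0,ok=F), EMIT:P1(v=0,ok=F)] out:-; in:-
Tick 5: [PARSE:-, VALIDATE:-, TRANSFORM:P3(v=0,ok=F), EMIT:P2(v=0,ok=F)] out:P1(v=0); in:-
Tick 6: [PARSE:P4(v=6,ok=F), VALIDATE:-, TRANSFORM:-, EMIT:P3(v=0,ok=F)] out:P2(v=0); in:P4
Tick 7: [PARSE:-, VALIDATE:P4(v=6,ok=T), TRANSFORM:-, EMIT:-] out:P3(v=0); in:-
Tick 8: [PARSE:-, VALIDATE:-, TRANSFORM:P4(v=30,ok=T), EMIT:-] out:-; in:-
Tick 9: [PARSE:-, VALIDATE:-, TRANSFORM:-, EMIT:P4(v=30,ok=T)] out:-; in:-
Tick 10: [PARSE:-, VALIDATE:-, TRANSFORM:-, EMIT:-] out:P4(v=30); in:-
P3: arrives tick 3, valid=False (id=3, id%4=3), emit tick 7, final value 0

Answer: 7 0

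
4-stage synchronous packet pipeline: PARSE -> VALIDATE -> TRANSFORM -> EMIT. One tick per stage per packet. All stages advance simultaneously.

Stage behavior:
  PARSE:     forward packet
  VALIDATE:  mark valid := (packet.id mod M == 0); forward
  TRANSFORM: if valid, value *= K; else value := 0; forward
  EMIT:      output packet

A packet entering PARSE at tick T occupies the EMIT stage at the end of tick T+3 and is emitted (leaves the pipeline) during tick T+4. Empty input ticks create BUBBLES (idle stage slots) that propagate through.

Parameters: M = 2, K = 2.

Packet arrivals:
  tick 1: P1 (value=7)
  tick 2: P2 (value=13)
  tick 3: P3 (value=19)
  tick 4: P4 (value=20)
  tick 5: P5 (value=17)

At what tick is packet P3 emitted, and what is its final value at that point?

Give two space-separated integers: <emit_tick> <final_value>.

Tick 1: [PARSE:P1(v=7,ok=F), VALIDATE:-, TRANSFORM:-, EMIT:-] out:-; in:P1
Tick 2: [PARSE:P2(v=13,ok=F), VALIDATE:P1(v=7,ok=F), TRANSFORM:-, EMIT:-] out:-; in:P2
Tick 3: [PARSE:P3(v=19,ok=F), VALIDATE:P2(v=13,ok=T), TRANSFORM:P1(v=0,ok=F), EMIT:-] out:-; in:P3
Tick 4: [PARSE:P4(v=20,ok=F), VALIDATE:P3(v=19,ok=F), TRANSFORM:P2(v=26,ok=T), EMIT:P1(v=0,ok=F)] out:-; in:P4
Tick 5: [PARSE:P5(v=17,ok=F), VALIDATE:P4(v=20,ok=T), TRANSFORM:P3(v=0,ok=F), EMIT:P2(v=26,ok=T)] out:P1(v=0); in:P5
Tick 6: [PARSE:-, VALIDATE:P5(v=17,ok=F), TRANSFORM:P4(v=40,ok=T), EMIT:P3(v=0,ok=F)] out:P2(v=26); in:-
Tick 7: [PARSE:-, VALIDATE:-, TRANSFORM:P5(v=0,ok=F), EMIT:P4(v=40,ok=T)] out:P3(v=0); in:-
Tick 8: [PARSE:-, VALIDATE:-, TRANSFORM:-, EMIT:P5(v=0,ok=F)] out:P4(v=40); in:-
Tick 9: [PARSE:-, VALIDATE:-, TRANSFORM:-, EMIT:-] out:P5(v=0); in:-
P3: arrives tick 3, valid=False (id=3, id%2=1), emit tick 7, final value 0

Answer: 7 0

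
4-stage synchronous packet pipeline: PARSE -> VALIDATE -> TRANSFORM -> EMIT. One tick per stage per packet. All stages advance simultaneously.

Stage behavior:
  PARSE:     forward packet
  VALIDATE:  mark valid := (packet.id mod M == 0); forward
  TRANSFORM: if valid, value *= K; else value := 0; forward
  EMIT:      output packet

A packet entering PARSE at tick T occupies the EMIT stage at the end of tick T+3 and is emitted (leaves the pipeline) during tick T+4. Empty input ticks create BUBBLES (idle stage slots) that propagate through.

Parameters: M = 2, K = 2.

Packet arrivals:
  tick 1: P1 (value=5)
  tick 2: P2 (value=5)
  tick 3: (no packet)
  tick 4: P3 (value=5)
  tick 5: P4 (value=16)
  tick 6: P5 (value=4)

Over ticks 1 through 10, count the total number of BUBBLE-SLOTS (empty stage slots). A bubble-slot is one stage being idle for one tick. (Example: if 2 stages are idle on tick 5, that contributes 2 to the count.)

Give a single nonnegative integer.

Tick 1: [PARSE:P1(v=5,ok=F), VALIDATE:-, TRANSFORM:-, EMIT:-] out:-; bubbles=3
Tick 2: [PARSE:P2(v=5,ok=F), VALIDATE:P1(v=5,ok=F), TRANSFORM:-, EMIT:-] out:-; bubbles=2
Tick 3: [PARSE:-, VALIDATE:P2(v=5,ok=T), TRANSFORM:P1(v=0,ok=F), EMIT:-] out:-; bubbles=2
Tick 4: [PARSE:P3(v=5,ok=F), VALIDATE:-, TRANSFORM:P2(v=10,ok=T), EMIT:P1(v=0,ok=F)] out:-; bubbles=1
Tick 5: [PARSE:P4(v=16,ok=F), VALIDATE:P3(v=5,ok=F), TRANSFORM:-, EMIT:P2(v=10,ok=T)] out:P1(v=0); bubbles=1
Tick 6: [PARSE:P5(v=4,ok=F), VALIDATE:P4(v=16,ok=T), TRANSFORM:P3(v=0,ok=F), EMIT:-] out:P2(v=10); bubbles=1
Tick 7: [PARSE:-, VALIDATE:P5(v=4,ok=F), TRANSFORM:P4(v=32,ok=T), EMIT:P3(v=0,ok=F)] out:-; bubbles=1
Tick 8: [PARSE:-, VALIDATE:-, TRANSFORM:P5(v=0,ok=F), EMIT:P4(v=32,ok=T)] out:P3(v=0); bubbles=2
Tick 9: [PARSE:-, VALIDATE:-, TRANSFORM:-, EMIT:P5(v=0,ok=F)] out:P4(v=32); bubbles=3
Tick 10: [PARSE:-, VALIDATE:-, TRANSFORM:-, EMIT:-] out:P5(v=0); bubbles=4
Total bubble-slots: 20

Answer: 20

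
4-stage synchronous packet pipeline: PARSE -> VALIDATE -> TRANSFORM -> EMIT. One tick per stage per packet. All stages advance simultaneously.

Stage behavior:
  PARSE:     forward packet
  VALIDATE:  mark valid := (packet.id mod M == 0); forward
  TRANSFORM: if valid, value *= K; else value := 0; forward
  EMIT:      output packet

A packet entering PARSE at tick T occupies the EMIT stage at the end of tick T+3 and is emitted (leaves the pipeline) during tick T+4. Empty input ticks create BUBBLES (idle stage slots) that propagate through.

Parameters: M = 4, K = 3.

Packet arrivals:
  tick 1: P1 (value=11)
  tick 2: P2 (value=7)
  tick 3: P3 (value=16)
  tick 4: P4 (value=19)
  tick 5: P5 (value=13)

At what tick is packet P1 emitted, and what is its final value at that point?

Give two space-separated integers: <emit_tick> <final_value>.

Tick 1: [PARSE:P1(v=11,ok=F), VALIDATE:-, TRANSFORM:-, EMIT:-] out:-; in:P1
Tick 2: [PARSE:P2(v=7,ok=F), VALIDATE:P1(v=11,ok=F), TRANSFORM:-, EMIT:-] out:-; in:P2
Tick 3: [PARSE:P3(v=16,ok=F), VALIDATE:P2(v=7,ok=F), TRANSFORM:P1(v=0,ok=F), EMIT:-] out:-; in:P3
Tick 4: [PARSE:P4(v=19,ok=F), VALIDATE:P3(v=16,ok=F), TRANSFORM:P2(v=0,ok=F), EMIT:P1(v=0,ok=F)] out:-; in:P4
Tick 5: [PARSE:P5(v=13,ok=F), VALIDATE:P4(v=19,ok=T), TRANSFORM:P3(v=0,ok=F), EMIT:P2(v=0,ok=F)] out:P1(v=0); in:P5
Tick 6: [PARSE:-, VALIDATE:P5(v=13,ok=F), TRANSFORM:P4(v=57,ok=T), EMIT:P3(v=0,ok=F)] out:P2(v=0); in:-
Tick 7: [PARSE:-, VALIDATE:-, TRANSFORM:P5(v=0,ok=F), EMIT:P4(v=57,ok=T)] out:P3(v=0); in:-
Tick 8: [PARSE:-, VALIDATE:-, TRANSFORM:-, EMIT:P5(v=0,ok=F)] out:P4(v=57); in:-
Tick 9: [PARSE:-, VALIDATE:-, TRANSFORM:-, EMIT:-] out:P5(v=0); in:-
P1: arrives tick 1, valid=False (id=1, id%4=1), emit tick 5, final value 0

Answer: 5 0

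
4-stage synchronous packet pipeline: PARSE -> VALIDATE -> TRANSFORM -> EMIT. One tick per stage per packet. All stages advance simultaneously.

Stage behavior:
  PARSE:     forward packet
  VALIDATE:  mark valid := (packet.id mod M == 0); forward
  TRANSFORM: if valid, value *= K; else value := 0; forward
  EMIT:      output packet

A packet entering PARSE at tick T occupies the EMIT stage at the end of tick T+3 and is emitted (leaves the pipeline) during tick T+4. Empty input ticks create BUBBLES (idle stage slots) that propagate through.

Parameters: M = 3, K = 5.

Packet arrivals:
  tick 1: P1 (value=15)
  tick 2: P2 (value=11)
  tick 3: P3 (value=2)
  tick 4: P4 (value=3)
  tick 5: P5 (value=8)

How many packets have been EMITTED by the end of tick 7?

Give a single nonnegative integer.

Tick 1: [PARSE:P1(v=15,ok=F), VALIDATE:-, TRANSFORM:-, EMIT:-] out:-; in:P1
Tick 2: [PARSE:P2(v=11,ok=F), VALIDATE:P1(v=15,ok=F), TRANSFORM:-, EMIT:-] out:-; in:P2
Tick 3: [PARSE:P3(v=2,ok=F), VALIDATE:P2(v=11,ok=F), TRANSFORM:P1(v=0,ok=F), EMIT:-] out:-; in:P3
Tick 4: [PARSE:P4(v=3,ok=F), VALIDATE:P3(v=2,ok=T), TRANSFORM:P2(v=0,ok=F), EMIT:P1(v=0,ok=F)] out:-; in:P4
Tick 5: [PARSE:P5(v=8,ok=F), VALIDATE:P4(v=3,ok=F), TRANSFORM:P3(v=10,ok=T), EMIT:P2(v=0,ok=F)] out:P1(v=0); in:P5
Tick 6: [PARSE:-, VALIDATE:P5(v=8,ok=F), TRANSFORM:P4(v=0,ok=F), EMIT:P3(v=10,ok=T)] out:P2(v=0); in:-
Tick 7: [PARSE:-, VALIDATE:-, TRANSFORM:P5(v=0,ok=F), EMIT:P4(v=0,ok=F)] out:P3(v=10); in:-
Emitted by tick 7: ['P1', 'P2', 'P3']

Answer: 3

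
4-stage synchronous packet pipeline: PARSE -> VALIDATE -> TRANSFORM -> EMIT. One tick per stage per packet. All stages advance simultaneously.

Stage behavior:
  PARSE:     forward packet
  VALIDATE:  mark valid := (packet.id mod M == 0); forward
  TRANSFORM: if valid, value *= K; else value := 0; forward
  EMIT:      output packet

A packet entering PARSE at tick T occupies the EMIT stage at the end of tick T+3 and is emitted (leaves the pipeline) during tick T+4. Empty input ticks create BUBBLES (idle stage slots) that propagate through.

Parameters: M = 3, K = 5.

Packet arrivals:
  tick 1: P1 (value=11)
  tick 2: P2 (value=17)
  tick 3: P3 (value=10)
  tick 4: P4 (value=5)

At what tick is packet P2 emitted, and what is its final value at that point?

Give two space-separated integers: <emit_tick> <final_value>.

Tick 1: [PARSE:P1(v=11,ok=F), VALIDATE:-, TRANSFORM:-, EMIT:-] out:-; in:P1
Tick 2: [PARSE:P2(v=17,ok=F), VALIDATE:P1(v=11,ok=F), TRANSFORM:-, EMIT:-] out:-; in:P2
Tick 3: [PARSE:P3(v=10,ok=F), VALIDATE:P2(v=17,ok=F), TRANSFORM:P1(v=0,ok=F), EMIT:-] out:-; in:P3
Tick 4: [PARSE:P4(v=5,ok=F), VALIDATE:P3(v=10,ok=T), TRANSFORM:P2(v=0,ok=F), EMIT:P1(v=0,ok=F)] out:-; in:P4
Tick 5: [PARSE:-, VALIDATE:P4(v=5,ok=F), TRANSFORM:P3(v=50,ok=T), EMIT:P2(v=0,ok=F)] out:P1(v=0); in:-
Tick 6: [PARSE:-, VALIDATE:-, TRANSFORM:P4(v=0,ok=F), EMIT:P3(v=50,ok=T)] out:P2(v=0); in:-
Tick 7: [PARSE:-, VALIDATE:-, TRANSFORM:-, EMIT:P4(v=0,ok=F)] out:P3(v=50); in:-
Tick 8: [PARSE:-, VALIDATE:-, TRANSFORM:-, EMIT:-] out:P4(v=0); in:-
P2: arrives tick 2, valid=False (id=2, id%3=2), emit tick 6, final value 0

Answer: 6 0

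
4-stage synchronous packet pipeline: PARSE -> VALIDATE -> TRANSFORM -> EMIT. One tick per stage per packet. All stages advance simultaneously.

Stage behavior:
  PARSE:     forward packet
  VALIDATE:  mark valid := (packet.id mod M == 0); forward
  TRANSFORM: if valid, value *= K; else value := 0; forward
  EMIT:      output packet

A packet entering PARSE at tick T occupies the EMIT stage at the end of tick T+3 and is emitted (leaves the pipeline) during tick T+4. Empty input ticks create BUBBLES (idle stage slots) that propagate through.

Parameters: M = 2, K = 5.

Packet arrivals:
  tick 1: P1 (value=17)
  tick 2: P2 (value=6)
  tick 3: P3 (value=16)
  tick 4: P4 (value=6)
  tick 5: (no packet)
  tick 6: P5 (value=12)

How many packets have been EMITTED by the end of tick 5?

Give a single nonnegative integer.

Answer: 1

Derivation:
Tick 1: [PARSE:P1(v=17,ok=F), VALIDATE:-, TRANSFORM:-, EMIT:-] out:-; in:P1
Tick 2: [PARSE:P2(v=6,ok=F), VALIDATE:P1(v=17,ok=F), TRANSFORM:-, EMIT:-] out:-; in:P2
Tick 3: [PARSE:P3(v=16,ok=F), VALIDATE:P2(v=6,ok=T), TRANSFORM:P1(v=0,ok=F), EMIT:-] out:-; in:P3
Tick 4: [PARSE:P4(v=6,ok=F), VALIDATE:P3(v=16,ok=F), TRANSFORM:P2(v=30,ok=T), EMIT:P1(v=0,ok=F)] out:-; in:P4
Tick 5: [PARSE:-, VALIDATE:P4(v=6,ok=T), TRANSFORM:P3(v=0,ok=F), EMIT:P2(v=30,ok=T)] out:P1(v=0); in:-
Emitted by tick 5: ['P1']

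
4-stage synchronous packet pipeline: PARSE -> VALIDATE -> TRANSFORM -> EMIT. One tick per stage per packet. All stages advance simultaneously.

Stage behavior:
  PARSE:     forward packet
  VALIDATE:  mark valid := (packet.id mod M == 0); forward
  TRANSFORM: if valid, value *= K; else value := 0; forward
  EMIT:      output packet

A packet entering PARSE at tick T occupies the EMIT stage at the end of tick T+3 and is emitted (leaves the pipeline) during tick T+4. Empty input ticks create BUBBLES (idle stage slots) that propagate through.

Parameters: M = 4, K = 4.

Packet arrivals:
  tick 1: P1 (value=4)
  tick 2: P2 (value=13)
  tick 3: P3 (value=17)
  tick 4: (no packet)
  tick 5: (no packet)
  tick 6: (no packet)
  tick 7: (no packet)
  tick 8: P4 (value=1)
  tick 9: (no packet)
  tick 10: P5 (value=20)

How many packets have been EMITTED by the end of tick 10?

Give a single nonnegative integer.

Tick 1: [PARSE:P1(v=4,ok=F), VALIDATE:-, TRANSFORM:-, EMIT:-] out:-; in:P1
Tick 2: [PARSE:P2(v=13,ok=F), VALIDATE:P1(v=4,ok=F), TRANSFORM:-, EMIT:-] out:-; in:P2
Tick 3: [PARSE:P3(v=17,ok=F), VALIDATE:P2(v=13,ok=F), TRANSFORM:P1(v=0,ok=F), EMIT:-] out:-; in:P3
Tick 4: [PARSE:-, VALIDATE:P3(v=17,ok=F), TRANSFORM:P2(v=0,ok=F), EMIT:P1(v=0,ok=F)] out:-; in:-
Tick 5: [PARSE:-, VALIDATE:-, TRANSFORM:P3(v=0,ok=F), EMIT:P2(v=0,ok=F)] out:P1(v=0); in:-
Tick 6: [PARSE:-, VALIDATE:-, TRANSFORM:-, EMIT:P3(v=0,ok=F)] out:P2(v=0); in:-
Tick 7: [PARSE:-, VALIDATE:-, TRANSFORM:-, EMIT:-] out:P3(v=0); in:-
Tick 8: [PARSE:P4(v=1,ok=F), VALIDATE:-, TRANSFORM:-, EMIT:-] out:-; in:P4
Tick 9: [PARSE:-, VALIDATE:P4(v=1,ok=T), TRANSFORM:-, EMIT:-] out:-; in:-
Tick 10: [PARSE:P5(v=20,ok=F), VALIDATE:-, TRANSFORM:P4(v=4,ok=T), EMIT:-] out:-; in:P5
Emitted by tick 10: ['P1', 'P2', 'P3']

Answer: 3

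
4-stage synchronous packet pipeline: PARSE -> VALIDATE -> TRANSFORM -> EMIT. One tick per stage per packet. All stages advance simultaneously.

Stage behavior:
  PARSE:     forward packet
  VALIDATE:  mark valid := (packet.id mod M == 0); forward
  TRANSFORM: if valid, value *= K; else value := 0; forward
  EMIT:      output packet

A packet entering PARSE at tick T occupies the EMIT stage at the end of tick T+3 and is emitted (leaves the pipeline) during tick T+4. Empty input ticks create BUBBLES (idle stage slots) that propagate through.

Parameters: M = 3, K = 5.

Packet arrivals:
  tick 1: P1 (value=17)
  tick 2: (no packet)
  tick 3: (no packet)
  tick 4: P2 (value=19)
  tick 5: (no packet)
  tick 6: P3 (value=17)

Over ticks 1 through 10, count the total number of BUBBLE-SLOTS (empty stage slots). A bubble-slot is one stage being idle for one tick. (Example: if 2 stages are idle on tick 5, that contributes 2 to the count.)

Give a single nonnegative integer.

Tick 1: [PARSE:P1(v=17,ok=F), VALIDATE:-, TRANSFORM:-, EMIT:-] out:-; bubbles=3
Tick 2: [PARSE:-, VALIDATE:P1(v=17,ok=F), TRANSFORM:-, EMIT:-] out:-; bubbles=3
Tick 3: [PARSE:-, VALIDATE:-, TRANSFORM:P1(v=0,ok=F), EMIT:-] out:-; bubbles=3
Tick 4: [PARSE:P2(v=19,ok=F), VALIDATE:-, TRANSFORM:-, EMIT:P1(v=0,ok=F)] out:-; bubbles=2
Tick 5: [PARSE:-, VALIDATE:P2(v=19,ok=F), TRANSFORM:-, EMIT:-] out:P1(v=0); bubbles=3
Tick 6: [PARSE:P3(v=17,ok=F), VALIDATE:-, TRANSFORM:P2(v=0,ok=F), EMIT:-] out:-; bubbles=2
Tick 7: [PARSE:-, VALIDATE:P3(v=17,ok=T), TRANSFORM:-, EMIT:P2(v=0,ok=F)] out:-; bubbles=2
Tick 8: [PARSE:-, VALIDATE:-, TRANSFORM:P3(v=85,ok=T), EMIT:-] out:P2(v=0); bubbles=3
Tick 9: [PARSE:-, VALIDATE:-, TRANSFORM:-, EMIT:P3(v=85,ok=T)] out:-; bubbles=3
Tick 10: [PARSE:-, VALIDATE:-, TRANSFORM:-, EMIT:-] out:P3(v=85); bubbles=4
Total bubble-slots: 28

Answer: 28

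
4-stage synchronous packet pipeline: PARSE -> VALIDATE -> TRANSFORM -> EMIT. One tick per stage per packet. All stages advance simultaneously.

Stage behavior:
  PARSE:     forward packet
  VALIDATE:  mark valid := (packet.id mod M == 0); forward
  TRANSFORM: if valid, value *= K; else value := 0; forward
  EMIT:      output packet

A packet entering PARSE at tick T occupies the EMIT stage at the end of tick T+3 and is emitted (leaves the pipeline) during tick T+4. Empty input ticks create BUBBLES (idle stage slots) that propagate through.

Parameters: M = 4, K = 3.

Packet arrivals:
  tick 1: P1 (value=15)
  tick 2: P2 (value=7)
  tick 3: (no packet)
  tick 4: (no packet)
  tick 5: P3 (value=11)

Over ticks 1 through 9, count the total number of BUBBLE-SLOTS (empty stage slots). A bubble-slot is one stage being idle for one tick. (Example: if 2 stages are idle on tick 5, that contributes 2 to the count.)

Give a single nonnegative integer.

Tick 1: [PARSE:P1(v=15,ok=F), VALIDATE:-, TRANSFORM:-, EMIT:-] out:-; bubbles=3
Tick 2: [PARSE:P2(v=7,ok=F), VALIDATE:P1(v=15,ok=F), TRANSFORM:-, EMIT:-] out:-; bubbles=2
Tick 3: [PARSE:-, VALIDATE:P2(v=7,ok=F), TRANSFORM:P1(v=0,ok=F), EMIT:-] out:-; bubbles=2
Tick 4: [PARSE:-, VALIDATE:-, TRANSFORM:P2(v=0,ok=F), EMIT:P1(v=0,ok=F)] out:-; bubbles=2
Tick 5: [PARSE:P3(v=11,ok=F), VALIDATE:-, TRANSFORM:-, EMIT:P2(v=0,ok=F)] out:P1(v=0); bubbles=2
Tick 6: [PARSE:-, VALIDATE:P3(v=11,ok=F), TRANSFORM:-, EMIT:-] out:P2(v=0); bubbles=3
Tick 7: [PARSE:-, VALIDATE:-, TRANSFORM:P3(v=0,ok=F), EMIT:-] out:-; bubbles=3
Tick 8: [PARSE:-, VALIDATE:-, TRANSFORM:-, EMIT:P3(v=0,ok=F)] out:-; bubbles=3
Tick 9: [PARSE:-, VALIDATE:-, TRANSFORM:-, EMIT:-] out:P3(v=0); bubbles=4
Total bubble-slots: 24

Answer: 24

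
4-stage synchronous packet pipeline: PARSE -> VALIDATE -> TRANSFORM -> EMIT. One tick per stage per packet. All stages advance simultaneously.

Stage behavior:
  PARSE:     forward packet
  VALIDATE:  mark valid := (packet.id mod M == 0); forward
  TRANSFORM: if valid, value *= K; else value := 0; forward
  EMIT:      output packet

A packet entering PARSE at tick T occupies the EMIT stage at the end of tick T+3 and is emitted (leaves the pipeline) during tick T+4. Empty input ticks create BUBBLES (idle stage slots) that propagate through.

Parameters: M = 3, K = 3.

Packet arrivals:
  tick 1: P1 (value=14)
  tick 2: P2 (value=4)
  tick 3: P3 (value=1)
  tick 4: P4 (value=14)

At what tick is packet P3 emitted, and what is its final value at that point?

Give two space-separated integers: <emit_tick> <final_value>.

Tick 1: [PARSE:P1(v=14,ok=F), VALIDATE:-, TRANSFORM:-, EMIT:-] out:-; in:P1
Tick 2: [PARSE:P2(v=4,ok=F), VALIDATE:P1(v=14,ok=F), TRANSFORM:-, EMIT:-] out:-; in:P2
Tick 3: [PARSE:P3(v=1,ok=F), VALIDATE:P2(v=4,ok=F), TRANSFORM:P1(v=0,ok=F), EMIT:-] out:-; in:P3
Tick 4: [PARSE:P4(v=14,ok=F), VALIDATE:P3(v=1,ok=T), TRANSFORM:P2(v=0,ok=F), EMIT:P1(v=0,ok=F)] out:-; in:P4
Tick 5: [PARSE:-, VALIDATE:P4(v=14,ok=F), TRANSFORM:P3(v=3,ok=T), EMIT:P2(v=0,ok=F)] out:P1(v=0); in:-
Tick 6: [PARSE:-, VALIDATE:-, TRANSFORM:P4(v=0,ok=F), EMIT:P3(v=3,ok=T)] out:P2(v=0); in:-
Tick 7: [PARSE:-, VALIDATE:-, TRANSFORM:-, EMIT:P4(v=0,ok=F)] out:P3(v=3); in:-
Tick 8: [PARSE:-, VALIDATE:-, TRANSFORM:-, EMIT:-] out:P4(v=0); in:-
P3: arrives tick 3, valid=True (id=3, id%3=0), emit tick 7, final value 3

Answer: 7 3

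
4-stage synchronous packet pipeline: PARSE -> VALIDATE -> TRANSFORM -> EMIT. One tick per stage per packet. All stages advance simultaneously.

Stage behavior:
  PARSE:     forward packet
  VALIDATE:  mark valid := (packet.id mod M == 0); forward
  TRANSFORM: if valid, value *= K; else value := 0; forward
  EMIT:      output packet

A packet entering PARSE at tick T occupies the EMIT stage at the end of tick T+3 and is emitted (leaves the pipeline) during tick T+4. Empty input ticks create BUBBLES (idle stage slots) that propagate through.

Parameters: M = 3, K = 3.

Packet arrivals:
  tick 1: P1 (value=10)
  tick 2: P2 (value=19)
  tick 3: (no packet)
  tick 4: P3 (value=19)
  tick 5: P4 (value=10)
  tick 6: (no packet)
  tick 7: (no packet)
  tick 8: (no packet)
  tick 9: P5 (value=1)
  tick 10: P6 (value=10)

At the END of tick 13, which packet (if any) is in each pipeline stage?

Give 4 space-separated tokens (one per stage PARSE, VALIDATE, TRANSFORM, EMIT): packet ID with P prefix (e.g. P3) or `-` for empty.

Answer: - - - P6

Derivation:
Tick 1: [PARSE:P1(v=10,ok=F), VALIDATE:-, TRANSFORM:-, EMIT:-] out:-; in:P1
Tick 2: [PARSE:P2(v=19,ok=F), VALIDATE:P1(v=10,ok=F), TRANSFORM:-, EMIT:-] out:-; in:P2
Tick 3: [PARSE:-, VALIDATE:P2(v=19,ok=F), TRANSFORM:P1(v=0,ok=F), EMIT:-] out:-; in:-
Tick 4: [PARSE:P3(v=19,ok=F), VALIDATE:-, TRANSFORM:P2(v=0,ok=F), EMIT:P1(v=0,ok=F)] out:-; in:P3
Tick 5: [PARSE:P4(v=10,ok=F), VALIDATE:P3(v=19,ok=T), TRANSFORM:-, EMIT:P2(v=0,ok=F)] out:P1(v=0); in:P4
Tick 6: [PARSE:-, VALIDATE:P4(v=10,ok=F), TRANSFORM:P3(v=57,ok=T), EMIT:-] out:P2(v=0); in:-
Tick 7: [PARSE:-, VALIDATE:-, TRANSFORM:P4(v=0,ok=F), EMIT:P3(v=57,ok=T)] out:-; in:-
Tick 8: [PARSE:-, VALIDATE:-, TRANSFORM:-, EMIT:P4(v=0,ok=F)] out:P3(v=57); in:-
Tick 9: [PARSE:P5(v=1,ok=F), VALIDATE:-, TRANSFORM:-, EMIT:-] out:P4(v=0); in:P5
Tick 10: [PARSE:P6(v=10,ok=F), VALIDATE:P5(v=1,ok=F), TRANSFORM:-, EMIT:-] out:-; in:P6
Tick 11: [PARSE:-, VALIDATE:P6(v=10,ok=T), TRANSFORM:P5(v=0,ok=F), EMIT:-] out:-; in:-
Tick 12: [PARSE:-, VALIDATE:-, TRANSFORM:P6(v=30,ok=T), EMIT:P5(v=0,ok=F)] out:-; in:-
Tick 13: [PARSE:-, VALIDATE:-, TRANSFORM:-, EMIT:P6(v=30,ok=T)] out:P5(v=0); in:-
At end of tick 13: ['-', '-', '-', 'P6']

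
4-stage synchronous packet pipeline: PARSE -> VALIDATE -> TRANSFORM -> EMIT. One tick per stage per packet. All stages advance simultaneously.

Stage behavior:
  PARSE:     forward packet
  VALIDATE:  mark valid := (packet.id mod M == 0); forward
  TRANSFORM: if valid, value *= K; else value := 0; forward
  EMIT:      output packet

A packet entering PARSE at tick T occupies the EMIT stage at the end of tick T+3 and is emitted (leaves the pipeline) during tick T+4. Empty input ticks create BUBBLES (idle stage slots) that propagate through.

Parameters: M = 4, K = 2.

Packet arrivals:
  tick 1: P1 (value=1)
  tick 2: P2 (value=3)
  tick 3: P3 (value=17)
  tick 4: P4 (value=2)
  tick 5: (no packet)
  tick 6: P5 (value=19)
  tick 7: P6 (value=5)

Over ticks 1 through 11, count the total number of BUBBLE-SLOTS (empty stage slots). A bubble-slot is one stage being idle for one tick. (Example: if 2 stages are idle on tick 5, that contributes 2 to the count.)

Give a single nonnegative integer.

Answer: 20

Derivation:
Tick 1: [PARSE:P1(v=1,ok=F), VALIDATE:-, TRANSFORM:-, EMIT:-] out:-; bubbles=3
Tick 2: [PARSE:P2(v=3,ok=F), VALIDATE:P1(v=1,ok=F), TRANSFORM:-, EMIT:-] out:-; bubbles=2
Tick 3: [PARSE:P3(v=17,ok=F), VALIDATE:P2(v=3,ok=F), TRANSFORM:P1(v=0,ok=F), EMIT:-] out:-; bubbles=1
Tick 4: [PARSE:P4(v=2,ok=F), VALIDATE:P3(v=17,ok=F), TRANSFORM:P2(v=0,ok=F), EMIT:P1(v=0,ok=F)] out:-; bubbles=0
Tick 5: [PARSE:-, VALIDATE:P4(v=2,ok=T), TRANSFORM:P3(v=0,ok=F), EMIT:P2(v=0,ok=F)] out:P1(v=0); bubbles=1
Tick 6: [PARSE:P5(v=19,ok=F), VALIDATE:-, TRANSFORM:P4(v=4,ok=T), EMIT:P3(v=0,ok=F)] out:P2(v=0); bubbles=1
Tick 7: [PARSE:P6(v=5,ok=F), VALIDATE:P5(v=19,ok=F), TRANSFORM:-, EMIT:P4(v=4,ok=T)] out:P3(v=0); bubbles=1
Tick 8: [PARSE:-, VALIDATE:P6(v=5,ok=F), TRANSFORM:P5(v=0,ok=F), EMIT:-] out:P4(v=4); bubbles=2
Tick 9: [PARSE:-, VALIDATE:-, TRANSFORM:P6(v=0,ok=F), EMIT:P5(v=0,ok=F)] out:-; bubbles=2
Tick 10: [PARSE:-, VALIDATE:-, TRANSFORM:-, EMIT:P6(v=0,ok=F)] out:P5(v=0); bubbles=3
Tick 11: [PARSE:-, VALIDATE:-, TRANSFORM:-, EMIT:-] out:P6(v=0); bubbles=4
Total bubble-slots: 20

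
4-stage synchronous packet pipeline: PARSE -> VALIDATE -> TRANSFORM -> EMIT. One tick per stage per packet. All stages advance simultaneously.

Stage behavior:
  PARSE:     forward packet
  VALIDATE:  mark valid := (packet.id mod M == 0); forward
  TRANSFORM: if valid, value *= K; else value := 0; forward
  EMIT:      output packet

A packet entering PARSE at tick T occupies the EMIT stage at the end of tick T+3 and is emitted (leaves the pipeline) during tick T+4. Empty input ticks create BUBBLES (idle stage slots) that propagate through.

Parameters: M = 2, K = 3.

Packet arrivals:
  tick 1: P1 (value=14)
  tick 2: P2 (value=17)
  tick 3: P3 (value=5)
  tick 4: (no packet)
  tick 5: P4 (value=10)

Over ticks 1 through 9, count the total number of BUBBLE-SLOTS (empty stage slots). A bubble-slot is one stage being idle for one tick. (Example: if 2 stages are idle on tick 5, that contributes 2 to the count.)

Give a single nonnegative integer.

Tick 1: [PARSE:P1(v=14,ok=F), VALIDATE:-, TRANSFORM:-, EMIT:-] out:-; bubbles=3
Tick 2: [PARSE:P2(v=17,ok=F), VALIDATE:P1(v=14,ok=F), TRANSFORM:-, EMIT:-] out:-; bubbles=2
Tick 3: [PARSE:P3(v=5,ok=F), VALIDATE:P2(v=17,ok=T), TRANSFORM:P1(v=0,ok=F), EMIT:-] out:-; bubbles=1
Tick 4: [PARSE:-, VALIDATE:P3(v=5,ok=F), TRANSFORM:P2(v=51,ok=T), EMIT:P1(v=0,ok=F)] out:-; bubbles=1
Tick 5: [PARSE:P4(v=10,ok=F), VALIDATE:-, TRANSFORM:P3(v=0,ok=F), EMIT:P2(v=51,ok=T)] out:P1(v=0); bubbles=1
Tick 6: [PARSE:-, VALIDATE:P4(v=10,ok=T), TRANSFORM:-, EMIT:P3(v=0,ok=F)] out:P2(v=51); bubbles=2
Tick 7: [PARSE:-, VALIDATE:-, TRANSFORM:P4(v=30,ok=T), EMIT:-] out:P3(v=0); bubbles=3
Tick 8: [PARSE:-, VALIDATE:-, TRANSFORM:-, EMIT:P4(v=30,ok=T)] out:-; bubbles=3
Tick 9: [PARSE:-, VALIDATE:-, TRANSFORM:-, EMIT:-] out:P4(v=30); bubbles=4
Total bubble-slots: 20

Answer: 20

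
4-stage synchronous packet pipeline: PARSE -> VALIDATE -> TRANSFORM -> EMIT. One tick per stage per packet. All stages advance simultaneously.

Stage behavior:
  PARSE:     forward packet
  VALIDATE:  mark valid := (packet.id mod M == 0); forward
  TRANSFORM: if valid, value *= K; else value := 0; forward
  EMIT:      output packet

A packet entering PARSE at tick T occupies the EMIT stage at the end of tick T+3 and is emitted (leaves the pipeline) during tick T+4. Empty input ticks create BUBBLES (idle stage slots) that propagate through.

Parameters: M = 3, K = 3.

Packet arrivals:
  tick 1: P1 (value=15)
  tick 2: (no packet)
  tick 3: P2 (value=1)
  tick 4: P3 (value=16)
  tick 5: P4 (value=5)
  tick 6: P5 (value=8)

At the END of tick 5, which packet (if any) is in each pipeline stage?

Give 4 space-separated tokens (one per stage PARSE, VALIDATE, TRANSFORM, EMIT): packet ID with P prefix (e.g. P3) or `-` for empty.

Tick 1: [PARSE:P1(v=15,ok=F), VALIDATE:-, TRANSFORM:-, EMIT:-] out:-; in:P1
Tick 2: [PARSE:-, VALIDATE:P1(v=15,ok=F), TRANSFORM:-, EMIT:-] out:-; in:-
Tick 3: [PARSE:P2(v=1,ok=F), VALIDATE:-, TRANSFORM:P1(v=0,ok=F), EMIT:-] out:-; in:P2
Tick 4: [PARSE:P3(v=16,ok=F), VALIDATE:P2(v=1,ok=F), TRANSFORM:-, EMIT:P1(v=0,ok=F)] out:-; in:P3
Tick 5: [PARSE:P4(v=5,ok=F), VALIDATE:P3(v=16,ok=T), TRANSFORM:P2(v=0,ok=F), EMIT:-] out:P1(v=0); in:P4
At end of tick 5: ['P4', 'P3', 'P2', '-']

Answer: P4 P3 P2 -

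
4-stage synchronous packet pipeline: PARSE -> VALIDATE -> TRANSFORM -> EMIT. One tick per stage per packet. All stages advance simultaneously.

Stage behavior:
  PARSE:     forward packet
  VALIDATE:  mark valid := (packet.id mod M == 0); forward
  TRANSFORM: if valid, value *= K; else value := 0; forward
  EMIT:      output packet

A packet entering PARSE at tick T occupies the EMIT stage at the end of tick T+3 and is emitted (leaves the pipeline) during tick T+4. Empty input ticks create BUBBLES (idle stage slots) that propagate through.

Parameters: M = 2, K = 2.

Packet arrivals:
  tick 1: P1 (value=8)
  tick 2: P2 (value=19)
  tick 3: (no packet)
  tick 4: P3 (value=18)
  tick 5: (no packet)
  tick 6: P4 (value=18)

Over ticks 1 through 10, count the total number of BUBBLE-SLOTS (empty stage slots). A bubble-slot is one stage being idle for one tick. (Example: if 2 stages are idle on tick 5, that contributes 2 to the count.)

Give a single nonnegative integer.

Tick 1: [PARSE:P1(v=8,ok=F), VALIDATE:-, TRANSFORM:-, EMIT:-] out:-; bubbles=3
Tick 2: [PARSE:P2(v=19,ok=F), VALIDATE:P1(v=8,ok=F), TRANSFORM:-, EMIT:-] out:-; bubbles=2
Tick 3: [PARSE:-, VALIDATE:P2(v=19,ok=T), TRANSFORM:P1(v=0,ok=F), EMIT:-] out:-; bubbles=2
Tick 4: [PARSE:P3(v=18,ok=F), VALIDATE:-, TRANSFORM:P2(v=38,ok=T), EMIT:P1(v=0,ok=F)] out:-; bubbles=1
Tick 5: [PARSE:-, VALIDATE:P3(v=18,ok=F), TRANSFORM:-, EMIT:P2(v=38,ok=T)] out:P1(v=0); bubbles=2
Tick 6: [PARSE:P4(v=18,ok=F), VALIDATE:-, TRANSFORM:P3(v=0,ok=F), EMIT:-] out:P2(v=38); bubbles=2
Tick 7: [PARSE:-, VALIDATE:P4(v=18,ok=T), TRANSFORM:-, EMIT:P3(v=0,ok=F)] out:-; bubbles=2
Tick 8: [PARSE:-, VALIDATE:-, TRANSFORM:P4(v=36,ok=T), EMIT:-] out:P3(v=0); bubbles=3
Tick 9: [PARSE:-, VALIDATE:-, TRANSFORM:-, EMIT:P4(v=36,ok=T)] out:-; bubbles=3
Tick 10: [PARSE:-, VALIDATE:-, TRANSFORM:-, EMIT:-] out:P4(v=36); bubbles=4
Total bubble-slots: 24

Answer: 24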